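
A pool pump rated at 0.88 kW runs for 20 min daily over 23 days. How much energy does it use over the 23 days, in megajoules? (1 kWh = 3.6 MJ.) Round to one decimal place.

Runtime = 20 min × 23 = 460 min = 7.666666… h
Energy = 0.88 kW × 7.666666… h = 6.746666… kWh
= 6.746666… × 3.6 MJ = 24.3 MJ

24.3 MJ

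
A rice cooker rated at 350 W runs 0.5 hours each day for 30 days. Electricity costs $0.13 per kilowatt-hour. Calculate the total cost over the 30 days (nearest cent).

$0.68

Runtime = 0.5 h/day × 30 days = 15 h
Energy = 0.35 kW × 15 h = 5.25 kWh
Cost = 5.25 kWh × $0.13/kWh = $0.68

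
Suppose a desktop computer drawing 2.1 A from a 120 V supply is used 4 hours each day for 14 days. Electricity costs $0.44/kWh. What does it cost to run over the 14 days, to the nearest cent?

$6.21

Power = 2.1 A × 120 V = 252 W = 0.252 kW
Runtime = 4 h/day × 14 days = 56 h
Energy = 0.252 kW × 56 h = 14.112 kWh
Cost = 14.112 kWh × $0.44/kWh = $6.21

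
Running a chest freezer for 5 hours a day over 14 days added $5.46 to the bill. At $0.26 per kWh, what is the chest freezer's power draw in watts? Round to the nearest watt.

Energy = $5.46 ÷ $0.26/kWh = 21 kWh
Runtime = 5 h/day × 14 days = 70 h
Power = 21 kWh ÷ 70 h = 0.3 kW = 300 W

300 W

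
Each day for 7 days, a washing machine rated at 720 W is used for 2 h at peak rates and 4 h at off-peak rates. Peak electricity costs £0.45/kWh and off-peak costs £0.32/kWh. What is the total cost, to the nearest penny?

Peak energy = 0.72 kW × 2 h × 7 = 10.08 kWh
Off-peak energy = 0.72 kW × 4 h × 7 = 20.16 kWh
Cost = 10.08 × £0.45 + 20.16 × £0.32 = £4.536 + £6.4512 = £10.99

£10.99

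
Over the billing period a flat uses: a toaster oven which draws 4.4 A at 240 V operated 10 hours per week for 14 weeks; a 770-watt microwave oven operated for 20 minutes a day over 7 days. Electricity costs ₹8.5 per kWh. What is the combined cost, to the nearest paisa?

toaster oven: Power = 4.4 A × 240 V = 1056 W = 1.056 kW
toaster oven: Runtime = 10 h/week × 14 weeks = 140 h
toaster oven: 1.056 kW × 140 h = 147.84 kWh
microwave oven: Runtime = 20 min × 7 = 140 min = 2.333333… h
microwave oven: 0.77 kW × 2.333333… h = 1.796666… kWh
Total energy = 149.636666… kWh
Cost = 149.636666… × ₹8.5 = ₹1271.91

₹1271.91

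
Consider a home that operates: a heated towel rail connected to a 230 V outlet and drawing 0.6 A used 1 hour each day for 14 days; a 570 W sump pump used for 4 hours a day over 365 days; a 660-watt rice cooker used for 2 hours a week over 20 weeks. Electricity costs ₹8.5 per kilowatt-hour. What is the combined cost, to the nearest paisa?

heated towel rail: Power = 0.6 A × 230 V = 138 W = 0.138 kW
heated towel rail: Runtime = 1 h/day × 14 days = 14 h
heated towel rail: 0.138 kW × 14 h = 1.932 kWh
sump pump: Runtime = 4 h/day × 365 days = 1460 h
sump pump: 0.57 kW × 1460 h = 832.2 kWh
rice cooker: Runtime = 2 h/week × 20 weeks = 40 h
rice cooker: 0.66 kW × 40 h = 26.4 kWh
Total energy = 860.532 kWh
Cost = 860.532 × ₹8.5 = ₹7314.52

₹7314.52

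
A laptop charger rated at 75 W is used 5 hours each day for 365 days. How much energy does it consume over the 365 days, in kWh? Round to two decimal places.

Runtime = 5 h/day × 365 days = 1825 h
Energy = 0.075 kW × 1825 h = 136.875 kWh ≈ 136.88 kWh

136.88 kWh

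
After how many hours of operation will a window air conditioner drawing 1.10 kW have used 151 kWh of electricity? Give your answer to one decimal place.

Hours = 151 kWh ÷ 1.1 kW = 137.3 h

137.3 h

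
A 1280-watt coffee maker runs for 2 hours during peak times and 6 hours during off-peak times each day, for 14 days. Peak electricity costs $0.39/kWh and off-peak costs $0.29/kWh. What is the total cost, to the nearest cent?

$45.16

Peak energy = 1.28 kW × 2 h × 14 = 35.84 kWh
Off-peak energy = 1.28 kW × 6 h × 14 = 107.52 kWh
Cost = 35.84 × $0.39 + 107.52 × $0.29 = $13.9776 + $31.1808 = $45.16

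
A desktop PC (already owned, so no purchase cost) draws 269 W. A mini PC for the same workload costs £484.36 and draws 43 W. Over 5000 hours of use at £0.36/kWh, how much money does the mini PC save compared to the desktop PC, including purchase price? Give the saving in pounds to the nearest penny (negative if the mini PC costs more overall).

desktop PC: £0.00 + (269/1000) kW × 5000 h × £0.36 = £0.00 + £484.2 = £484.2
mini PC: £484.36 + (43/1000) kW × 5000 h × £0.36 = £484.36 + £77.4 = £561.76
Saving = £484.2 − £561.76 = −£77.56

-£77.56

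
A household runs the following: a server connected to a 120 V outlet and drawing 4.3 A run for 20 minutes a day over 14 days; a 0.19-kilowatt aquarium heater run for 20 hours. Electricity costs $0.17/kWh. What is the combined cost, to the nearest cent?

server: Power = 4.3 A × 120 V = 516 W = 0.516 kW
server: Runtime = 20 min × 14 = 280 min = 4.666666… h
server: 0.516 kW × 4.666666… h = 2.408 kWh
aquarium heater: 0.19 kW × 20 h = 3.8 kWh
Total energy = 6.208 kWh
Cost = 6.208 × $0.17 = $1.06

$1.06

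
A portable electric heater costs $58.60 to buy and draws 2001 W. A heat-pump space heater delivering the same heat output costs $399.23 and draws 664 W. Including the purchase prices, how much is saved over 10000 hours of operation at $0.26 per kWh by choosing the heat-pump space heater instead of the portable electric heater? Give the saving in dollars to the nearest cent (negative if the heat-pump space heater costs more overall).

$3135.57

portable electric heater: $58.60 + (2001/1000) kW × 10000 h × $0.26 = $58.60 + $5202.6 = $5261.2
heat-pump space heater: $399.23 + (664/1000) kW × 10000 h × $0.26 = $399.23 + $1726.4 = $2125.63
Saving = $5261.2 − $2125.63 = $3135.57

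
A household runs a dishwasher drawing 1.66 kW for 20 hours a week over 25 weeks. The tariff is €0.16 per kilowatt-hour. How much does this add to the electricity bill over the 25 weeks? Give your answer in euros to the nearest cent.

€132.80

Runtime = 20 h/week × 25 weeks = 500 h
Energy = 1.66 kW × 500 h = 830 kWh
Cost = 830 kWh × €0.16/kWh = €132.80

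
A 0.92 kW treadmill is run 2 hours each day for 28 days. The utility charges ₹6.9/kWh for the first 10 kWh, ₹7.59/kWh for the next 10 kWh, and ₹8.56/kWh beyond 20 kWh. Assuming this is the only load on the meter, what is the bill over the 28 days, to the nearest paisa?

₹414.71

Runtime = 2 h/day × 28 days = 56 h
Energy = 0.92 kW × 56 h = 51.52 kWh
Tier 1 (0–10 kWh): 10 × ₹6.9 = ₹69
Tier 2 (10–20 kWh): 10 × ₹7.59 = ₹75.9
Above 20 kWh: 31.52 × ₹8.56 = ₹269.8112
Bill = ₹414.71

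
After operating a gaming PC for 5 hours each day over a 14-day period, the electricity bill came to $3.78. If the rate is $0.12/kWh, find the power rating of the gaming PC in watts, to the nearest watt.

Energy = $3.78 ÷ $0.12/kWh = 31.5 kWh
Runtime = 5 h/day × 14 days = 70 h
Power = 31.5 kWh ÷ 70 h = 0.45 kW = 450 W

450 W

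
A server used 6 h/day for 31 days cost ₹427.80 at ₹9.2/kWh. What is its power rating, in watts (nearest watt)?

250 W

Energy = ₹427.80 ÷ ₹9.2/kWh = 46.5 kWh
Runtime = 6 h/day × 31 days = 186 h
Power = 46.5 kWh ÷ 186 h = 0.25 kW = 250 W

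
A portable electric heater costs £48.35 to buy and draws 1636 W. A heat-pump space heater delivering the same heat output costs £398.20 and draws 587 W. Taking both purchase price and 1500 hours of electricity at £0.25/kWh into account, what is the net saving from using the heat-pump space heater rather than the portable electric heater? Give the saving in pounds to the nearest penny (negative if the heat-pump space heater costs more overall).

£43.53

portable electric heater: £48.35 + (1636/1000) kW × 1500 h × £0.25 = £48.35 + £613.5 = £661.85
heat-pump space heater: £398.20 + (587/1000) kW × 1500 h × £0.25 = £398.20 + £220.125 = £618.325
Saving = £661.85 − £618.325 = £43.525 → £43.53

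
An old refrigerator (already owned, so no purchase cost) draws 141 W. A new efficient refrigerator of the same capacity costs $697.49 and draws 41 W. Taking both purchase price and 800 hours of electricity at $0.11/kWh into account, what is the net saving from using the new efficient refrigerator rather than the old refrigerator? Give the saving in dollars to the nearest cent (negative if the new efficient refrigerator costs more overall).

-$688.69

old refrigerator: $0.00 + (141/1000) kW × 800 h × $0.11 = $0.00 + $12.408 = $12.408
new efficient refrigerator: $697.49 + (41/1000) kW × 800 h × $0.11 = $697.49 + $3.608 = $701.098
Saving = $12.408 − $701.098 = −$688.69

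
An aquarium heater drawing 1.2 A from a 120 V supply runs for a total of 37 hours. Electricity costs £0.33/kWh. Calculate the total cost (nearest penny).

Power = 1.2 A × 120 V = 144 W = 0.144 kW
Energy = 0.144 kW × 37 h = 5.328 kWh
Cost = 5.328 kWh × £0.33/kWh = £1.76

£1.76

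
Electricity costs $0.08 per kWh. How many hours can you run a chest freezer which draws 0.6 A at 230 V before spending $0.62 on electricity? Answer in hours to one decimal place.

56.2 h

Power = 0.6 A × 230 V = 138 W = 0.138 kW
Energy available = $0.62 ÷ $0.08/kWh = 7.75 kWh
Hours = 7.75 kWh ÷ 0.138 kW = 56.2 h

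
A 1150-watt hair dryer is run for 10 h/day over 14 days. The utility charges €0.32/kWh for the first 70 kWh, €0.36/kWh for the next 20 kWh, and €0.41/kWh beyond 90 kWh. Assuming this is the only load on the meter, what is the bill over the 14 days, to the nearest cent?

€58.71

Runtime = 10 h/day × 14 days = 140 h
Energy = 1.15 kW × 140 h = 161 kWh
Tier 1 (0–70 kWh): 70 × €0.32 = €22.4
Tier 2 (70–90 kWh): 20 × €0.36 = €7.2
Above 90 kWh: 71 × €0.41 = €29.11
Bill = €58.71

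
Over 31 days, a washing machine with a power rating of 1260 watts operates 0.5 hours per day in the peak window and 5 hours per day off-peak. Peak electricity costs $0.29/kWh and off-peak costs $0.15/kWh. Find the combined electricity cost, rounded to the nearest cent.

$34.96

Peak energy = 1.26 kW × 0.5 h × 31 = 19.53 kWh
Off-peak energy = 1.26 kW × 5 h × 31 = 195.3 kWh
Cost = 19.53 × $0.29 + 195.3 × $0.15 = $5.6637 + $29.295 = $34.96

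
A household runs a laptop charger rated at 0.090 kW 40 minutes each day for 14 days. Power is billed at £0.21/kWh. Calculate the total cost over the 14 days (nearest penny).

£0.18

Runtime = 40 min × 14 = 560 min = 9.333333… h
Energy = 0.09 kW × 9.333333… h = 0.84 kWh
Cost = 0.84 kWh × £0.21/kWh = £0.18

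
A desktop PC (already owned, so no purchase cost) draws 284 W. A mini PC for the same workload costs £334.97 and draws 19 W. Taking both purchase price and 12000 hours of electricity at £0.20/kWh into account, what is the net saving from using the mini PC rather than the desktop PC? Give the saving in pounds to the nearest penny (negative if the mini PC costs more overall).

£301.03

desktop PC: £0.00 + (284/1000) kW × 12000 h × £0.20 = £0.00 + £681.6 = £681.6
mini PC: £334.97 + (19/1000) kW × 12000 h × £0.20 = £334.97 + £45.6 = £380.57
Saving = £681.6 − £380.57 = £301.03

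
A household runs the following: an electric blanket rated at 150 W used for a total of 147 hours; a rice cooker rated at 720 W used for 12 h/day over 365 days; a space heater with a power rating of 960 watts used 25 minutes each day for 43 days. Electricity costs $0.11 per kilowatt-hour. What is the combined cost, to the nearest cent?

electric blanket: 0.15 kW × 147 h = 22.05 kWh
rice cooker: Runtime = 12 h/day × 365 days = 4380 h
rice cooker: 0.72 kW × 4380 h = 3153.6 kWh
space heater: Runtime = 25 min × 43 = 1075 min = 17.916666… h
space heater: 0.96 kW × 17.916666… h = 17.2 kWh
Total energy = 3192.85 kWh
Cost = 3192.85 × $0.11 = $351.21

$351.21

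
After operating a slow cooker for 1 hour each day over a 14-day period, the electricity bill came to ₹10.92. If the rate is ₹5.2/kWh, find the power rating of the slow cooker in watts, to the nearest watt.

150 W

Energy = ₹10.92 ÷ ₹5.2/kWh = 2.1 kWh
Runtime = 1 h/day × 14 days = 14 h
Power = 2.1 kWh ÷ 14 h = 0.15 kW = 150 W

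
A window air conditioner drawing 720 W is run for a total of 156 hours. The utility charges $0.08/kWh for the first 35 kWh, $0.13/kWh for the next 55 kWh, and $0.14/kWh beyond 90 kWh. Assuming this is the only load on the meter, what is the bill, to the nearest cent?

Energy = 0.72 kW × 156 h = 112.32 kWh
Tier 1 (0–35 kWh): 35 × $0.08 = $2.8
Tier 2 (35–90 kWh): 55 × $0.13 = $7.15
Above 90 kWh: 22.32 × $0.14 = $3.1248
Bill = $13.07

$13.07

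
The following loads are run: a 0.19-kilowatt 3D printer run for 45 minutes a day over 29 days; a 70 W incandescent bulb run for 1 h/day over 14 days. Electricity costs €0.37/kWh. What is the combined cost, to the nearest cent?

3D printer: Runtime = 45 min × 29 = 1305 min = 21.75 h
3D printer: 0.19 kW × 21.75 h = 4.1325 kWh
incandescent bulb: Runtime = 1 h/day × 14 days = 14 h
incandescent bulb: 0.07 kW × 14 h = 0.98 kWh
Total energy = 5.1125 kWh
Cost = 5.1125 × €0.37 = €1.89

€1.89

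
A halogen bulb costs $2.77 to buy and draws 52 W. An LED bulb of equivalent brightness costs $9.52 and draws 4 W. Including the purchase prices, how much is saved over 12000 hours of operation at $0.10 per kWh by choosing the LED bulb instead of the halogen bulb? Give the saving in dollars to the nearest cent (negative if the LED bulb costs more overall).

$50.85

halogen bulb: $2.77 + (52/1000) kW × 12000 h × $0.10 = $2.77 + $62.4 = $65.17
LED bulb: $9.52 + (4/1000) kW × 12000 h × $0.10 = $9.52 + $4.8 = $14.32
Saving = $65.17 − $14.32 = $50.85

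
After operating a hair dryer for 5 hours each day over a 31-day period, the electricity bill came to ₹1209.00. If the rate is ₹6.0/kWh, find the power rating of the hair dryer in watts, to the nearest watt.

Energy = ₹1209.00 ÷ ₹6.0/kWh = 201.5 kWh
Runtime = 5 h/day × 31 days = 155 h
Power = 201.5 kWh ÷ 155 h = 1.3 kW = 1300 W

1300 W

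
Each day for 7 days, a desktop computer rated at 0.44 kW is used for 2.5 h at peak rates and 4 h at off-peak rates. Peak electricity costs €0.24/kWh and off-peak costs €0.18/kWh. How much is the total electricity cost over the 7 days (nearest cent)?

€4.07

Peak energy = 0.44 kW × 2.5 h × 7 = 7.7 kWh
Off-peak energy = 0.44 kW × 4 h × 7 = 12.32 kWh
Cost = 7.7 × €0.24 + 12.32 × €0.18 = €1.848 + €2.2176 = €4.07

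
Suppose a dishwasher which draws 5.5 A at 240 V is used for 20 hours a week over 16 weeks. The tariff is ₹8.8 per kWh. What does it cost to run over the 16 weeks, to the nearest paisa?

Power = 5.5 A × 240 V = 1320 W = 1.32 kW
Runtime = 20 h/week × 16 weeks = 320 h
Energy = 1.32 kW × 320 h = 422.4 kWh
Cost = 422.4 kWh × ₹8.8/kWh = ₹3717.12

₹3717.12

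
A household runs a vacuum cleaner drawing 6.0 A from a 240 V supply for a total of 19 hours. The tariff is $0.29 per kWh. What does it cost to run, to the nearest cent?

Power = 6.0 A × 240 V = 1440 W = 1.44 kW
Energy = 1.44 kW × 19 h = 27.36 kWh
Cost = 27.36 kWh × $0.29/kWh = $7.93

$7.93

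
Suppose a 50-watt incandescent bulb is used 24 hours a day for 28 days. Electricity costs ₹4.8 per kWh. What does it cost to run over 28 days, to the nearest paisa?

₹161.28

Runtime = 24 h × 28 = 672 h
Energy = 0.05 kW × 672 h = 33.6 kWh
Cost = 33.6 kWh × ₹4.8/kWh = ₹161.28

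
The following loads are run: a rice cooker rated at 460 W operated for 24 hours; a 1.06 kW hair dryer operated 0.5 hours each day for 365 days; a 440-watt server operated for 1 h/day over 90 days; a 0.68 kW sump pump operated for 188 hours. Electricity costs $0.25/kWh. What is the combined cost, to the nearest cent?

rice cooker: 0.46 kW × 24 h = 11.04 kWh
hair dryer: Runtime = 0.5 h/day × 365 days = 182.5 h
hair dryer: 1.06 kW × 182.5 h = 193.45 kWh
server: Runtime = 1 h/day × 90 days = 90 h
server: 0.44 kW × 90 h = 39.6 kWh
sump pump: 0.68 kW × 188 h = 127.84 kWh
Total energy = 371.93 kWh
Cost = 371.93 × $0.25 = $92.98

$92.98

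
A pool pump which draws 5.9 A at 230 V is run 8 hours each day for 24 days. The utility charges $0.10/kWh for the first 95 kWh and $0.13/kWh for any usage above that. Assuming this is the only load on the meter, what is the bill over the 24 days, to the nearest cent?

$31.02

Power = 5.9 A × 230 V = 1357 W = 1.357 kW
Runtime = 8 h/day × 24 days = 192 h
Energy = 1.357 kW × 192 h = 260.544 kWh
Tier 1 (0–95 kWh): 95 × $0.10 = $9.5
Above 95 kWh: 165.544 × $0.13 = $21.52072
Bill = $31.02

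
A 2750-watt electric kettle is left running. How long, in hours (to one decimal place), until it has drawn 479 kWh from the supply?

174.2 h

Hours = 479 kWh ÷ 2.75 kW = 174.2 h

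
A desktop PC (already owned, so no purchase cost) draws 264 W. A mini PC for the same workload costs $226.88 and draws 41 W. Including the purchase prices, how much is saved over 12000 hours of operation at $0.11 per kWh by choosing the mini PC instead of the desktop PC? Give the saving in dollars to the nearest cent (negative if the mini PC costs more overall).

desktop PC: $0.00 + (264/1000) kW × 12000 h × $0.11 = $0.00 + $348.48 = $348.48
mini PC: $226.88 + (41/1000) kW × 12000 h × $0.11 = $226.88 + $54.12 = $281
Saving = $348.48 − $281 = $67.48

$67.48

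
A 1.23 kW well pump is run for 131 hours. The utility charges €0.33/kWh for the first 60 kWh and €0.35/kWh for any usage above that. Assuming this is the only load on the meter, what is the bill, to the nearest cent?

€55.20

Energy = 1.23 kW × 131 h = 161.13 kWh
Tier 1 (0–60 kWh): 60 × €0.33 = €19.8
Above 60 kWh: 101.13 × €0.35 = €35.3955
Bill = €55.20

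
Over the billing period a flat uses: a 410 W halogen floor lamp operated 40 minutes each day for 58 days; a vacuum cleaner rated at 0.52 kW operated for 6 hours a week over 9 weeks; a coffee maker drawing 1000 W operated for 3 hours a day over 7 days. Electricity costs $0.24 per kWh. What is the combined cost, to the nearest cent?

$15.58

halogen floor lamp: Runtime = 40 min × 58 = 2320 min = 38.666666… h
halogen floor lamp: 0.41 kW × 38.666666… h = 15.853333… kWh
vacuum cleaner: Runtime = 6 h/week × 9 weeks = 54 h
vacuum cleaner: 0.52 kW × 54 h = 28.08 kWh
coffee maker: Runtime = 3 h/day × 7 days = 21 h
coffee maker: 1 kW × 21 h = 21 kWh
Total energy = 64.933333… kWh
Cost = 64.933333… × $0.24 = $15.58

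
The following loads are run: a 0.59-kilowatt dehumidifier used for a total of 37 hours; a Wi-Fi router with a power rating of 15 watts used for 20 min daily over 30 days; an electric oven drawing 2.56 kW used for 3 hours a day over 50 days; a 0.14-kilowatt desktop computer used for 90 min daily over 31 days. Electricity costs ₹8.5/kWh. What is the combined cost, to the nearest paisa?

₹3506.17

dehumidifier: 0.59 kW × 37 h = 21.83 kWh
Wi-Fi router: Runtime = 20 min × 30 = 600 min = 10 h
Wi-Fi router: 0.015 kW × 10 h = 0.15 kWh
electric oven: Runtime = 3 h/day × 50 days = 150 h
electric oven: 2.56 kW × 150 h = 384 kWh
desktop computer: Runtime = 90 min × 31 = 2790 min = 46.5 h
desktop computer: 0.14 kW × 46.5 h = 6.51 kWh
Total energy = 412.49 kWh
Cost = 412.49 × ₹8.5 = ₹3506.17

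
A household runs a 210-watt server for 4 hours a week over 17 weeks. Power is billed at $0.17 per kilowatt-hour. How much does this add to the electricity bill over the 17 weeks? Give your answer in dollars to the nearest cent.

$2.43

Runtime = 4 h/week × 17 weeks = 68 h
Energy = 0.21 kW × 68 h = 14.28 kWh
Cost = 14.28 kWh × $0.17/kWh = $2.43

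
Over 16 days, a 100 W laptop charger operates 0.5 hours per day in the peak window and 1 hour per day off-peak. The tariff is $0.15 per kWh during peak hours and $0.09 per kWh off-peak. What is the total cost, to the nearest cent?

$0.26

Peak energy = 0.1 kW × 0.5 h × 16 = 0.8 kWh
Off-peak energy = 0.1 kW × 1 h × 16 = 1.6 kWh
Cost = 0.8 × $0.15 + 1.6 × $0.09 = $0.12 + $0.144 = $0.26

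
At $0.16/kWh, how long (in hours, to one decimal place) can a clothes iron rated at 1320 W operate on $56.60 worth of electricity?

Energy available = $56.60 ÷ $0.16/kWh = 353.75 kWh
Hours = 353.75 kWh ÷ 1.32 kW = 268.0 h

268.0 h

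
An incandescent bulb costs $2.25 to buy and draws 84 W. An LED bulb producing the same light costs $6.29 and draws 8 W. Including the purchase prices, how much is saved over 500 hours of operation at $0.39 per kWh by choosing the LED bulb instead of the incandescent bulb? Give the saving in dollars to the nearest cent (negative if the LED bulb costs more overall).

incandescent bulb: $2.25 + (84/1000) kW × 500 h × $0.39 = $2.25 + $16.38 = $18.63
LED bulb: $6.29 + (8/1000) kW × 500 h × $0.39 = $6.29 + $1.56 = $7.85
Saving = $18.63 − $7.85 = $10.78

$10.78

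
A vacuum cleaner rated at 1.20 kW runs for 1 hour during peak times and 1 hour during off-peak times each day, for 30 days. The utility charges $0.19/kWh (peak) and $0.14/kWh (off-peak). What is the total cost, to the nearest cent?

$11.88

Peak energy = 1.2 kW × 1 h × 30 = 36 kWh
Off-peak energy = 1.2 kW × 1 h × 30 = 36 kWh
Cost = 36 × $0.19 + 36 × $0.14 = $6.84 + $5.04 = $11.88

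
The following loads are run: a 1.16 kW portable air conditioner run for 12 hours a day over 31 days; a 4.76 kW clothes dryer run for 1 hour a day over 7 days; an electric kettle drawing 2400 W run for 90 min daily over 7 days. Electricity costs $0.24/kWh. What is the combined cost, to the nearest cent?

$117.61

portable air conditioner: Runtime = 12 h/day × 31 days = 372 h
portable air conditioner: 1.16 kW × 372 h = 431.52 kWh
clothes dryer: Runtime = 1 h/day × 7 days = 7 h
clothes dryer: 4.76 kW × 7 h = 33.32 kWh
electric kettle: Runtime = 90 min × 7 = 630 min = 10.5 h
electric kettle: 2.4 kW × 10.5 h = 25.2 kWh
Total energy = 490.04 kWh
Cost = 490.04 × $0.24 = $117.61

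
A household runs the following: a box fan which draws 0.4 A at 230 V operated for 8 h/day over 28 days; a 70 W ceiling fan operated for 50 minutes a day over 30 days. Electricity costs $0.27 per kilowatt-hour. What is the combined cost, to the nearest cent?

$6.04

box fan: Power = 0.4 A × 230 V = 92 W = 0.092 kW
box fan: Runtime = 8 h/day × 28 days = 224 h
box fan: 0.092 kW × 224 h = 20.608 kWh
ceiling fan: Runtime = 50 min × 30 = 1500 min = 25 h
ceiling fan: 0.07 kW × 25 h = 1.75 kWh
Total energy = 22.358 kWh
Cost = 22.358 × $0.27 = $6.04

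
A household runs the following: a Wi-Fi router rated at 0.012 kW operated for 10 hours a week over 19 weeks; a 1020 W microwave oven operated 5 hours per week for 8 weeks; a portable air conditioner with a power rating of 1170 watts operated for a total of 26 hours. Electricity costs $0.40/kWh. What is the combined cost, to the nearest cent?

$29.40

Wi-Fi router: Runtime = 10 h/week × 19 weeks = 190 h
Wi-Fi router: 0.012 kW × 190 h = 2.28 kWh
microwave oven: Runtime = 5 h/week × 8 weeks = 40 h
microwave oven: 1.02 kW × 40 h = 40.8 kWh
portable air conditioner: 1.17 kW × 26 h = 30.42 kWh
Total energy = 73.5 kWh
Cost = 73.5 × $0.40 = $29.40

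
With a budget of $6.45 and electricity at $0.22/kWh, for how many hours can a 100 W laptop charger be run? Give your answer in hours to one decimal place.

293.2 h

Energy available = $6.45 ÷ $0.22/kWh = 29.3182 kWh
Hours = 29.3182 kWh ÷ 0.1 kW = 293.2 h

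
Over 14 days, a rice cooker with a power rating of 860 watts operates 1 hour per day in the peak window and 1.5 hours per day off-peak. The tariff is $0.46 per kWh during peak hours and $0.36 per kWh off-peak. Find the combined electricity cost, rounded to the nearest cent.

Peak energy = 0.86 kW × 1 h × 14 = 12.04 kWh
Off-peak energy = 0.86 kW × 1.5 h × 14 = 18.06 kWh
Cost = 12.04 × $0.46 + 18.06 × $0.36 = $5.5384 + $6.5016 = $12.04

$12.04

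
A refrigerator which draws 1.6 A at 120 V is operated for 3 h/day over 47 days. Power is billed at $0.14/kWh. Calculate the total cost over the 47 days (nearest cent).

$3.79

Power = 1.6 A × 120 V = 192 W = 0.192 kW
Runtime = 3 h/day × 47 days = 141 h
Energy = 0.192 kW × 141 h = 27.072 kWh
Cost = 27.072 kWh × $0.14/kWh = $3.79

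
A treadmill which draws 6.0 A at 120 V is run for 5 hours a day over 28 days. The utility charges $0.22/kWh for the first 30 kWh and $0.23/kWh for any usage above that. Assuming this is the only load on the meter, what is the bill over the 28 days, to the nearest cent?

$22.88

Power = 6.0 A × 120 V = 720 W = 0.72 kW
Runtime = 5 h/day × 28 days = 140 h
Energy = 0.72 kW × 140 h = 100.8 kWh
Tier 1 (0–30 kWh): 30 × $0.22 = $6.6
Above 30 kWh: 70.8 × $0.23 = $16.284
Bill = $22.88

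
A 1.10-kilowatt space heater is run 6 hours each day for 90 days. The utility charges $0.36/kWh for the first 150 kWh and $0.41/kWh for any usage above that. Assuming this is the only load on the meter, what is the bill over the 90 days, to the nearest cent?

$236.04

Runtime = 6 h/day × 90 days = 540 h
Energy = 1.1 kW × 540 h = 594 kWh
Tier 1 (0–150 kWh): 150 × $0.36 = $54
Above 150 kWh: 444 × $0.41 = $182.04
Bill = $236.04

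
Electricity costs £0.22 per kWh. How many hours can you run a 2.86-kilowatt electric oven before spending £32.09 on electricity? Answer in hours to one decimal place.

Energy available = £32.09 ÷ £0.22/kWh = 145.8636 kWh
Hours = 145.8636 kWh ÷ 2.86 kW = 51.0 h

51.0 h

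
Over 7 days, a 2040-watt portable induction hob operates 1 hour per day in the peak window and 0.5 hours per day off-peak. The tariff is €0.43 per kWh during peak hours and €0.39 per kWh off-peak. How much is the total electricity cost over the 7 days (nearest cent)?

€8.93

Peak energy = 2.04 kW × 1 h × 7 = 14.28 kWh
Off-peak energy = 2.04 kW × 0.5 h × 7 = 7.14 kWh
Cost = 14.28 × €0.43 + 7.14 × €0.39 = €6.1404 + €2.7846 = €8.93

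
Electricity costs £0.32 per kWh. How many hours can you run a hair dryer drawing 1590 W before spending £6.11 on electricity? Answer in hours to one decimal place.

Energy available = £6.11 ÷ £0.32/kWh = 19.0938 kWh
Hours = 19.0938 kWh ÷ 1.59 kW = 12.0 h

12.0 h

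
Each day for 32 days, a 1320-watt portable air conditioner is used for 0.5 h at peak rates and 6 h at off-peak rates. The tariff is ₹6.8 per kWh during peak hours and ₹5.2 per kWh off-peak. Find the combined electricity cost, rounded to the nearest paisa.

Peak energy = 1.32 kW × 0.5 h × 32 = 21.12 kWh
Off-peak energy = 1.32 kW × 6 h × 32 = 253.44 kWh
Cost = 21.12 × ₹6.8 + 253.44 × ₹5.2 = ₹143.616 + ₹1317.888 = ₹1461.50

₹1461.50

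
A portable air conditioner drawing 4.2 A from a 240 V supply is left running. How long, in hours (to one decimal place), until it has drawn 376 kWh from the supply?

373.0 h

Power = 4.2 A × 240 V = 1008 W = 1.008 kW
Hours = 376 kWh ÷ 1.008 kW = 373.0 h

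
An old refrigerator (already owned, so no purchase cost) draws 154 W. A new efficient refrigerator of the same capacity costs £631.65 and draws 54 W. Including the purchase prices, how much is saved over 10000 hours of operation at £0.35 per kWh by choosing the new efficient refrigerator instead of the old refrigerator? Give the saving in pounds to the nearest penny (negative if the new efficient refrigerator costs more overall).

old refrigerator: £0.00 + (154/1000) kW × 10000 h × £0.35 = £0.00 + £539 = £539
new efficient refrigerator: £631.65 + (54/1000) kW × 10000 h × £0.35 = £631.65 + £189 = £820.65
Saving = £539 − £820.65 = −£281.65

-£281.65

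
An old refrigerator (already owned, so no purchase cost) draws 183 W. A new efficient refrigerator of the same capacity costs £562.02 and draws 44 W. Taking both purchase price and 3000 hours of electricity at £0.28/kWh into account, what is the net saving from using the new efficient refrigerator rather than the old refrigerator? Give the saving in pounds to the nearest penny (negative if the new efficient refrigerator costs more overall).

-£445.26

old refrigerator: £0.00 + (183/1000) kW × 3000 h × £0.28 = £0.00 + £153.72 = £153.72
new efficient refrigerator: £562.02 + (44/1000) kW × 3000 h × £0.28 = £562.02 + £36.96 = £598.98
Saving = £153.72 − £598.98 = −£445.26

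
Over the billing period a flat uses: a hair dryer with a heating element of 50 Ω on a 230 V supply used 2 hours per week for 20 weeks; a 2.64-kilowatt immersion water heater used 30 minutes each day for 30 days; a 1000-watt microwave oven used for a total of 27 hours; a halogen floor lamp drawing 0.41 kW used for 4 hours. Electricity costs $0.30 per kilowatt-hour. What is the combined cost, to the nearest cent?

hair dryer: Power = V²/R = 230²/50 = 1058 W = 1.058 kW
hair dryer: Runtime = 2 h/week × 20 weeks = 40 h
hair dryer: 1.058 kW × 40 h = 42.32 kWh
immersion water heater: Runtime = 30 min × 30 = 900 min = 15 h
immersion water heater: 2.64 kW × 15 h = 39.6 kWh
microwave oven: 1 kW × 27 h = 27 kWh
halogen floor lamp: 0.41 kW × 4 h = 1.64 kWh
Total energy = 110.56 kWh
Cost = 110.56 × $0.30 = $33.17

$33.17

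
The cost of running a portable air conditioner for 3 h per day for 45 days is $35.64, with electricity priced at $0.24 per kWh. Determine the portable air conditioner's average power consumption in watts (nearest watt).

Energy = $35.64 ÷ $0.24/kWh = 148.5 kWh
Runtime = 3 h/day × 45 days = 135 h
Power = 148.5 kWh ÷ 135 h = 1.1 kW = 1100 W

1100 W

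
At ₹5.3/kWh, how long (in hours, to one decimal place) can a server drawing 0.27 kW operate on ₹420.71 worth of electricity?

Energy available = ₹420.71 ÷ ₹5.3/kWh = 79.3792 kWh
Hours = 79.3792 kWh ÷ 0.27 kW = 294.0 h

294.0 h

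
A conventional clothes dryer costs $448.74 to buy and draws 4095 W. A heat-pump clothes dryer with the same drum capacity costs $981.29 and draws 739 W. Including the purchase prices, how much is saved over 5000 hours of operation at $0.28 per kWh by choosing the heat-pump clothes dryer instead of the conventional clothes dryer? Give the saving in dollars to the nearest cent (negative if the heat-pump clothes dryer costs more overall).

$4165.85

conventional clothes dryer: $448.74 + (4095/1000) kW × 5000 h × $0.28 = $448.74 + $5733 = $6181.74
heat-pump clothes dryer: $981.29 + (739/1000) kW × 5000 h × $0.28 = $981.29 + $1034.6 = $2015.89
Saving = $6181.74 − $2015.89 = $4165.85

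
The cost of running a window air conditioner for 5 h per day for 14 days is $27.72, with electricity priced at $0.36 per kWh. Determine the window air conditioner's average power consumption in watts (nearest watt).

Energy = $27.72 ÷ $0.36/kWh = 77 kWh
Runtime = 5 h/day × 14 days = 70 h
Power = 77 kWh ÷ 70 h = 1.1 kW = 1100 W

1100 W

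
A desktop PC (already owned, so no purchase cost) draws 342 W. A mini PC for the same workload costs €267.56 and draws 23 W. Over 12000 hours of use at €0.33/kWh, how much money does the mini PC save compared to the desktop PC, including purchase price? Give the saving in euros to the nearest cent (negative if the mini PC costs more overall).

desktop PC: €0.00 + (342/1000) kW × 12000 h × €0.33 = €0.00 + €1354.32 = €1354.32
mini PC: €267.56 + (23/1000) kW × 12000 h × €0.33 = €267.56 + €91.08 = €358.64
Saving = €1354.32 − €358.64 = €995.68

€995.68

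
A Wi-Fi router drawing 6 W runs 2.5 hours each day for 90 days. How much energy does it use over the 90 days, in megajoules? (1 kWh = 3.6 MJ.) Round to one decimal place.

Runtime = 2.5 h/day × 90 days = 225 h
Energy = 0.006 kW × 225 h = 1.35 kWh
= 1.35 × 3.6 MJ = 4.9 MJ

4.9 MJ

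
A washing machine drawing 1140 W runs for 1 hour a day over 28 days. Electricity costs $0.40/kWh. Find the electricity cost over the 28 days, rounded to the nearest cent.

Runtime = 1 h/day × 28 days = 28 h
Energy = 1.14 kW × 28 h = 31.92 kWh
Cost = 31.92 kWh × $0.40/kWh = $12.77

$12.77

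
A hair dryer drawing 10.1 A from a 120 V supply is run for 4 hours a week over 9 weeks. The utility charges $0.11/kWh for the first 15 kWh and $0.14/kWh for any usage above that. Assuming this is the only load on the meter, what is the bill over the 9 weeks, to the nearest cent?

$5.66

Power = 10.1 A × 120 V = 1212 W = 1.212 kW
Runtime = 4 h/week × 9 weeks = 36 h
Energy = 1.212 kW × 36 h = 43.632 kWh
Tier 1 (0–15 kWh): 15 × $0.11 = $1.65
Above 15 kWh: 28.632 × $0.14 = $4.00848
Bill = $5.66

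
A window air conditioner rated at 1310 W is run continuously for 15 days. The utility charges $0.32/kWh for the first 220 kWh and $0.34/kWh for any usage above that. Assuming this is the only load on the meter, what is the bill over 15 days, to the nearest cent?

Runtime = 24 h × 15 = 360 h
Energy = 1.31 kW × 360 h = 471.6 kWh
Tier 1 (0–220 kWh): 220 × $0.32 = $70.4
Above 220 kWh: 251.6 × $0.34 = $85.544
Bill = $155.94

$155.94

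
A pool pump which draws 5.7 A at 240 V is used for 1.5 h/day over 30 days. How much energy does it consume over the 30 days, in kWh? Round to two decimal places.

61.56 kWh

Power = 5.7 A × 240 V = 1368 W = 1.368 kW
Runtime = 1.5 h/day × 30 days = 45 h
Energy = 1.368 kW × 45 h = 61.56 kWh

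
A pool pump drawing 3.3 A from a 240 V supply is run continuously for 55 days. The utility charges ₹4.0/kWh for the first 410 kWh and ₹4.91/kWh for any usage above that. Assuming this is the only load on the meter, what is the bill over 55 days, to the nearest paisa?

₹4760.01

Power = 3.3 A × 240 V = 792 W = 0.792 kW
Runtime = 24 h × 55 = 1320 h
Energy = 0.792 kW × 1320 h = 1045.44 kWh
Tier 1 (0–410 kWh): 410 × ₹4.0 = ₹1640
Above 410 kWh: 635.44 × ₹4.91 = ₹3120.0104
Bill = ₹4760.01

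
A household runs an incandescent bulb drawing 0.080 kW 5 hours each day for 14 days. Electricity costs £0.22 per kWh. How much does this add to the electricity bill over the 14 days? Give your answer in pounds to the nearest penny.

£1.23

Runtime = 5 h/day × 14 days = 70 h
Energy = 0.08 kW × 70 h = 5.6 kWh
Cost = 5.6 kWh × £0.22/kWh = £1.23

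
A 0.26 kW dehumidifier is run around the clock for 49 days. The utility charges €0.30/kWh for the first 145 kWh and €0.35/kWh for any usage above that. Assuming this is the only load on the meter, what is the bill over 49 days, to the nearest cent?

€99.77

Runtime = 24 h × 49 = 1176 h
Energy = 0.26 kW × 1176 h = 305.76 kWh
Tier 1 (0–145 kWh): 145 × €0.30 = €43.5
Above 145 kWh: 160.76 × €0.35 = €56.266
Bill = €99.77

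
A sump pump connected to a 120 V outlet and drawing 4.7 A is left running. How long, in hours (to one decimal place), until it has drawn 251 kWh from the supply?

Power = 4.7 A × 120 V = 564 W = 0.564 kW
Hours = 251 kWh ÷ 0.564 kW = 445.0 h

445.0 h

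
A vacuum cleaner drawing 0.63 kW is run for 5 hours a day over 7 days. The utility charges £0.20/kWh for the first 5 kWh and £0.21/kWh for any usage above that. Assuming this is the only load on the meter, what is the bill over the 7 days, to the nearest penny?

Runtime = 5 h/day × 7 days = 35 h
Energy = 0.63 kW × 35 h = 22.05 kWh
Tier 1 (0–5 kWh): 5 × £0.20 = £1
Above 5 kWh: 17.05 × £0.21 = £3.5805
Bill = £4.58

£4.58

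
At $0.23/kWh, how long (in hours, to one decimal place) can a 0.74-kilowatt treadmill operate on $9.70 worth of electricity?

57.0 h

Energy available = $9.70 ÷ $0.23/kWh = 42.1739 kWh
Hours = 42.1739 kWh ÷ 0.74 kW = 57.0 h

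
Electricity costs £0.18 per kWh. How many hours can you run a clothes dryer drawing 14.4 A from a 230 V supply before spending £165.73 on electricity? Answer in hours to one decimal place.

278.0 h

Power = 14.4 A × 230 V = 3312 W = 3.312 kW
Energy available = £165.73 ÷ £0.18/kWh = 920.7222 kWh
Hours = 920.7222 kWh ÷ 3.312 kW = 278.0 h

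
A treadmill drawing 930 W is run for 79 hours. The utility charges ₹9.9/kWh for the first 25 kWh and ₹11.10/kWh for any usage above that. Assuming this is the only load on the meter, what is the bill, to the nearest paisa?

Energy = 0.93 kW × 79 h = 73.47 kWh
Tier 1 (0–25 kWh): 25 × ₹9.9 = ₹247.5
Above 25 kWh: 48.47 × ₹11.10 = ₹538.017
Bill = ₹785.52

₹785.52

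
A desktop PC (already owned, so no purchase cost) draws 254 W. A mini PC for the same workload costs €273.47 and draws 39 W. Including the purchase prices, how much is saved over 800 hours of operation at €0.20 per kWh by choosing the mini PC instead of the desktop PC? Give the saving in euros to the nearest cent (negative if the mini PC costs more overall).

-€239.07

desktop PC: €0.00 + (254/1000) kW × 800 h × €0.20 = €0.00 + €40.64 = €40.64
mini PC: €273.47 + (39/1000) kW × 800 h × €0.20 = €273.47 + €6.24 = €279.71
Saving = €40.64 − €279.71 = −€239.07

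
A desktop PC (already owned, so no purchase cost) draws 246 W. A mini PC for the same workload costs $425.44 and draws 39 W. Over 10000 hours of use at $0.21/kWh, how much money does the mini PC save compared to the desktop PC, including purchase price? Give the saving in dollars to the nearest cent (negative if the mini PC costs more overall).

$9.26

desktop PC: $0.00 + (246/1000) kW × 10000 h × $0.21 = $0.00 + $516.6 = $516.6
mini PC: $425.44 + (39/1000) kW × 10000 h × $0.21 = $425.44 + $81.9 = $507.34
Saving = $516.6 − $507.34 = $9.26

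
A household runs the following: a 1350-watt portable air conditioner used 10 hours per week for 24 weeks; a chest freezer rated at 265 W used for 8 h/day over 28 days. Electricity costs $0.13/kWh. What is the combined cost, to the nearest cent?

$49.84

portable air conditioner: Runtime = 10 h/week × 24 weeks = 240 h
portable air conditioner: 1.35 kW × 240 h = 324 kWh
chest freezer: Runtime = 8 h/day × 28 days = 224 h
chest freezer: 0.265 kW × 224 h = 59.36 kWh
Total energy = 383.36 kWh
Cost = 383.36 × $0.13 = $49.84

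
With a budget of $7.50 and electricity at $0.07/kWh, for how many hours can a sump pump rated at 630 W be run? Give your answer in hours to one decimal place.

170.1 h

Energy available = $7.50 ÷ $0.07/kWh = 107.1429 kWh
Hours = 107.1429 kWh ÷ 0.63 kW = 170.1 h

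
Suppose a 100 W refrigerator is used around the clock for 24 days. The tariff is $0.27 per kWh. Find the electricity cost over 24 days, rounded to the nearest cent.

Runtime = 24 h × 24 = 576 h
Energy = 0.1 kW × 576 h = 57.6 kWh
Cost = 57.6 kWh × $0.27/kWh = $15.55

$15.55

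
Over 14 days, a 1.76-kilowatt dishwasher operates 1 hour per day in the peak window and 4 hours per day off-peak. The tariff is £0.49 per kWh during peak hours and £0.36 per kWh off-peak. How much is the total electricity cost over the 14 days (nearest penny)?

£47.56

Peak energy = 1.76 kW × 1 h × 14 = 24.64 kWh
Off-peak energy = 1.76 kW × 4 h × 14 = 98.56 kWh
Cost = 24.64 × £0.49 + 98.56 × £0.36 = £12.0736 + £35.4816 = £47.56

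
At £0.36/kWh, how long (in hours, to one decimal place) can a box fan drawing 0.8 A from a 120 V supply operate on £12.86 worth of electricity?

372.1 h

Power = 0.8 A × 120 V = 96 W = 0.096 kW
Energy available = £12.86 ÷ £0.36/kWh = 35.7222 kWh
Hours = 35.7222 kWh ÷ 0.096 kW = 372.1 h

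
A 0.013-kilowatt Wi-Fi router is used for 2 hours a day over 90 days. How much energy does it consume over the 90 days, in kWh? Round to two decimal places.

2.34 kWh

Runtime = 2 h/day × 90 days = 180 h
Energy = 0.013 kW × 180 h = 2.34 kWh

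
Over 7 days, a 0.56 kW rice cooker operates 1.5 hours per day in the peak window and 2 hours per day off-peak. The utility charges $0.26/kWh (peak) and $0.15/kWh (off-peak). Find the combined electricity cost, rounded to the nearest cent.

Peak energy = 0.56 kW × 1.5 h × 7 = 5.88 kWh
Off-peak energy = 0.56 kW × 2 h × 7 = 7.84 kWh
Cost = 5.88 × $0.26 + 7.84 × $0.15 = $1.5288 + $1.176 = $2.70

$2.70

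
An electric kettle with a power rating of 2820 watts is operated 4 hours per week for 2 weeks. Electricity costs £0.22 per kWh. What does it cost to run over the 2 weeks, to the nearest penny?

Runtime = 4 h/week × 2 weeks = 8 h
Energy = 2.82 kW × 8 h = 22.56 kWh
Cost = 22.56 kWh × £0.22/kWh = £4.96

£4.96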